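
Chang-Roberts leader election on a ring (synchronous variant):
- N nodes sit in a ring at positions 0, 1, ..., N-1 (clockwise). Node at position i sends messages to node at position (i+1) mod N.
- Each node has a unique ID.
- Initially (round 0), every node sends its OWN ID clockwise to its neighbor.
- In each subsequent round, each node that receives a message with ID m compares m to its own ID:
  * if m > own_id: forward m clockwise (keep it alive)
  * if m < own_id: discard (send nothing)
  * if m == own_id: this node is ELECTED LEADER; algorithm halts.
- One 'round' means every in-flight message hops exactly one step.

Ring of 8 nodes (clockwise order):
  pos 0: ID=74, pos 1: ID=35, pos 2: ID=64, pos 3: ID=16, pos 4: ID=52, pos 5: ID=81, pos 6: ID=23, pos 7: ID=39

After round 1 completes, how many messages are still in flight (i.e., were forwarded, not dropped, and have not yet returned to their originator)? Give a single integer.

Answer: 3

Derivation:
Round 1: pos1(id35) recv 74: fwd; pos2(id64) recv 35: drop; pos3(id16) recv 64: fwd; pos4(id52) recv 16: drop; pos5(id81) recv 52: drop; pos6(id23) recv 81: fwd; pos7(id39) recv 23: drop; pos0(id74) recv 39: drop
After round 1: 3 messages still in flight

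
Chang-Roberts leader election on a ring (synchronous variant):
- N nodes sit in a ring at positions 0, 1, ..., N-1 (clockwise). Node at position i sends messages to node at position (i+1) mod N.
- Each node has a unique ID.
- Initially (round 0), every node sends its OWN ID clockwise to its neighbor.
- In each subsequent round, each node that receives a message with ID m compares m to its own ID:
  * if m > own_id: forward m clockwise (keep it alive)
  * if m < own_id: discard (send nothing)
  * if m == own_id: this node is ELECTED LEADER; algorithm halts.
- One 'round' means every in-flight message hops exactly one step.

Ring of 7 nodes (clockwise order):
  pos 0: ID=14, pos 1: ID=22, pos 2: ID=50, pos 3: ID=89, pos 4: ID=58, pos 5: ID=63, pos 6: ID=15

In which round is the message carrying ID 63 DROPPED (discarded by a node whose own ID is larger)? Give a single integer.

Round 1: pos1(id22) recv 14: drop; pos2(id50) recv 22: drop; pos3(id89) recv 50: drop; pos4(id58) recv 89: fwd; pos5(id63) recv 58: drop; pos6(id15) recv 63: fwd; pos0(id14) recv 15: fwd
Round 2: pos5(id63) recv 89: fwd; pos0(id14) recv 63: fwd; pos1(id22) recv 15: drop
Round 3: pos6(id15) recv 89: fwd; pos1(id22) recv 63: fwd
Round 4: pos0(id14) recv 89: fwd; pos2(id50) recv 63: fwd
Round 5: pos1(id22) recv 89: fwd; pos3(id89) recv 63: drop
Round 6: pos2(id50) recv 89: fwd
Round 7: pos3(id89) recv 89: ELECTED
Message ID 63 originates at pos 5; dropped at pos 3 in round 5

Answer: 5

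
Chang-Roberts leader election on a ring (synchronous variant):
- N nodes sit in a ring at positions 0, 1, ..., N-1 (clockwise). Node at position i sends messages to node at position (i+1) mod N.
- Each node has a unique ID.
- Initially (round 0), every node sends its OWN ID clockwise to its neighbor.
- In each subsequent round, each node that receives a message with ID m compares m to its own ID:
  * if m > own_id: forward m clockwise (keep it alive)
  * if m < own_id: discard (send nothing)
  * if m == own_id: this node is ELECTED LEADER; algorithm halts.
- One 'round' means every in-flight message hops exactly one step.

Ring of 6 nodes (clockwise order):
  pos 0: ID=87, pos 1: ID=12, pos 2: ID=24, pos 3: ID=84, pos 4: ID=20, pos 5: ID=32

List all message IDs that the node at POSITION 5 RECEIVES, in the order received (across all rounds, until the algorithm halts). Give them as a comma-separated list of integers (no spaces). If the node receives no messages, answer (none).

Answer: 20,84,87

Derivation:
Round 1: pos1(id12) recv 87: fwd; pos2(id24) recv 12: drop; pos3(id84) recv 24: drop; pos4(id20) recv 84: fwd; pos5(id32) recv 20: drop; pos0(id87) recv 32: drop
Round 2: pos2(id24) recv 87: fwd; pos5(id32) recv 84: fwd
Round 3: pos3(id84) recv 87: fwd; pos0(id87) recv 84: drop
Round 4: pos4(id20) recv 87: fwd
Round 5: pos5(id32) recv 87: fwd
Round 6: pos0(id87) recv 87: ELECTED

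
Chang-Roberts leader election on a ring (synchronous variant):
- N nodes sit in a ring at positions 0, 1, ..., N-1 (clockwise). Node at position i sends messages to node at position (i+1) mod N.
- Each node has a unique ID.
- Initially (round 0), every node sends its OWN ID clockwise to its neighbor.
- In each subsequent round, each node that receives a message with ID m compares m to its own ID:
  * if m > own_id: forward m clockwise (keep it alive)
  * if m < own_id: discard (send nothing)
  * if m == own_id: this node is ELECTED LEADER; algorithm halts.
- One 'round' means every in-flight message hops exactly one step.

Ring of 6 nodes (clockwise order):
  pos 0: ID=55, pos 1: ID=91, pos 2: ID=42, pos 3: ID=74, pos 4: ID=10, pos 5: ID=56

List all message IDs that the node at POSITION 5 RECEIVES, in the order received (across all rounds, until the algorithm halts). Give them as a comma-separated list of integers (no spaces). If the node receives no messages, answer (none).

Answer: 10,74,91

Derivation:
Round 1: pos1(id91) recv 55: drop; pos2(id42) recv 91: fwd; pos3(id74) recv 42: drop; pos4(id10) recv 74: fwd; pos5(id56) recv 10: drop; pos0(id55) recv 56: fwd
Round 2: pos3(id74) recv 91: fwd; pos5(id56) recv 74: fwd; pos1(id91) recv 56: drop
Round 3: pos4(id10) recv 91: fwd; pos0(id55) recv 74: fwd
Round 4: pos5(id56) recv 91: fwd; pos1(id91) recv 74: drop
Round 5: pos0(id55) recv 91: fwd
Round 6: pos1(id91) recv 91: ELECTED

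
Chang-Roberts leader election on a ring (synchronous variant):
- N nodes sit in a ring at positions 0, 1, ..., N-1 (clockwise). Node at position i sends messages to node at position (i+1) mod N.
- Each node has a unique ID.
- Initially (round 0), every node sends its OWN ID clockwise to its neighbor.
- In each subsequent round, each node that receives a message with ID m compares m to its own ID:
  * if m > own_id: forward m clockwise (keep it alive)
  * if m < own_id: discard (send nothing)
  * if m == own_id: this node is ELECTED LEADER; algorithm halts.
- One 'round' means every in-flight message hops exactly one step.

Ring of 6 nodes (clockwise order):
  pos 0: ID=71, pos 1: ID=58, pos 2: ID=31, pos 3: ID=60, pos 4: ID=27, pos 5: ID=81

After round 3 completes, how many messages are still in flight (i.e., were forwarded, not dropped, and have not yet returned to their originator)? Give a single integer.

Answer: 2

Derivation:
Round 1: pos1(id58) recv 71: fwd; pos2(id31) recv 58: fwd; pos3(id60) recv 31: drop; pos4(id27) recv 60: fwd; pos5(id81) recv 27: drop; pos0(id71) recv 81: fwd
Round 2: pos2(id31) recv 71: fwd; pos3(id60) recv 58: drop; pos5(id81) recv 60: drop; pos1(id58) recv 81: fwd
Round 3: pos3(id60) recv 71: fwd; pos2(id31) recv 81: fwd
After round 3: 2 messages still in flight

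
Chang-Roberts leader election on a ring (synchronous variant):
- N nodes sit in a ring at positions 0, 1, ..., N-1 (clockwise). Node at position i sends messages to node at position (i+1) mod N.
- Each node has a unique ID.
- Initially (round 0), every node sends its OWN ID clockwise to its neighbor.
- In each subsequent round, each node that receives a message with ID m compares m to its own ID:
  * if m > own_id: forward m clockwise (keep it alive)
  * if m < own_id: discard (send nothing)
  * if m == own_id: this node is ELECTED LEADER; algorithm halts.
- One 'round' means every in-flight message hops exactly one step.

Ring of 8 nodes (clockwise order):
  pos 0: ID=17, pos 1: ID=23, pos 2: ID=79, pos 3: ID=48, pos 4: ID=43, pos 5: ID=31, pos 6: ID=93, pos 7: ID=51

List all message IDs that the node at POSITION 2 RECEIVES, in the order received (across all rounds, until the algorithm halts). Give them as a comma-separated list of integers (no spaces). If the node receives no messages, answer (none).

Answer: 23,51,93

Derivation:
Round 1: pos1(id23) recv 17: drop; pos2(id79) recv 23: drop; pos3(id48) recv 79: fwd; pos4(id43) recv 48: fwd; pos5(id31) recv 43: fwd; pos6(id93) recv 31: drop; pos7(id51) recv 93: fwd; pos0(id17) recv 51: fwd
Round 2: pos4(id43) recv 79: fwd; pos5(id31) recv 48: fwd; pos6(id93) recv 43: drop; pos0(id17) recv 93: fwd; pos1(id23) recv 51: fwd
Round 3: pos5(id31) recv 79: fwd; pos6(id93) recv 48: drop; pos1(id23) recv 93: fwd; pos2(id79) recv 51: drop
Round 4: pos6(id93) recv 79: drop; pos2(id79) recv 93: fwd
Round 5: pos3(id48) recv 93: fwd
Round 6: pos4(id43) recv 93: fwd
Round 7: pos5(id31) recv 93: fwd
Round 8: pos6(id93) recv 93: ELECTED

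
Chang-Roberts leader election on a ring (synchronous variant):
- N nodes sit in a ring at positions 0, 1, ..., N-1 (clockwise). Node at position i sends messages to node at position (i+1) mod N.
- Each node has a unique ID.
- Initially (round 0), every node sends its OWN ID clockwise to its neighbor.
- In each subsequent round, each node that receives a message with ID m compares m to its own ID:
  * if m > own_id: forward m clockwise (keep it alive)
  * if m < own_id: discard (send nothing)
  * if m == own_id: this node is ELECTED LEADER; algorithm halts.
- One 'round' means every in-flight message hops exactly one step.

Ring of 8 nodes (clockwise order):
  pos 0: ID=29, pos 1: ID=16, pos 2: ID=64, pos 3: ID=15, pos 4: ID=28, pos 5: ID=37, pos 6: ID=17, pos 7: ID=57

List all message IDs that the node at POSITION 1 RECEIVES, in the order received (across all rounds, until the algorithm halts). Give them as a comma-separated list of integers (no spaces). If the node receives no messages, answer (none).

Answer: 29,57,64

Derivation:
Round 1: pos1(id16) recv 29: fwd; pos2(id64) recv 16: drop; pos3(id15) recv 64: fwd; pos4(id28) recv 15: drop; pos5(id37) recv 28: drop; pos6(id17) recv 37: fwd; pos7(id57) recv 17: drop; pos0(id29) recv 57: fwd
Round 2: pos2(id64) recv 29: drop; pos4(id28) recv 64: fwd; pos7(id57) recv 37: drop; pos1(id16) recv 57: fwd
Round 3: pos5(id37) recv 64: fwd; pos2(id64) recv 57: drop
Round 4: pos6(id17) recv 64: fwd
Round 5: pos7(id57) recv 64: fwd
Round 6: pos0(id29) recv 64: fwd
Round 7: pos1(id16) recv 64: fwd
Round 8: pos2(id64) recv 64: ELECTED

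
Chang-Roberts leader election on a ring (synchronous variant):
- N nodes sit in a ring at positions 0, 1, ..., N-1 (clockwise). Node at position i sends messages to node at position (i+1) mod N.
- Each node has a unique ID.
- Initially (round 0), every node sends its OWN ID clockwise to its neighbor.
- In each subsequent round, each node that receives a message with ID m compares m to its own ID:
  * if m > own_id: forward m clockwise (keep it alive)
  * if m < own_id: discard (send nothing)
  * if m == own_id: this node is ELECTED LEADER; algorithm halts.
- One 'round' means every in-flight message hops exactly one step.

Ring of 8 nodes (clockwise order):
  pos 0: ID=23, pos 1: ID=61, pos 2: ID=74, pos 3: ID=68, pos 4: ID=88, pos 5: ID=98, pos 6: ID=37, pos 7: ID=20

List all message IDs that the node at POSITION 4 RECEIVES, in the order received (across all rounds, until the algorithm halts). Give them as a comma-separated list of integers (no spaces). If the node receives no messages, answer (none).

Answer: 68,74,98

Derivation:
Round 1: pos1(id61) recv 23: drop; pos2(id74) recv 61: drop; pos3(id68) recv 74: fwd; pos4(id88) recv 68: drop; pos5(id98) recv 88: drop; pos6(id37) recv 98: fwd; pos7(id20) recv 37: fwd; pos0(id23) recv 20: drop
Round 2: pos4(id88) recv 74: drop; pos7(id20) recv 98: fwd; pos0(id23) recv 37: fwd
Round 3: pos0(id23) recv 98: fwd; pos1(id61) recv 37: drop
Round 4: pos1(id61) recv 98: fwd
Round 5: pos2(id74) recv 98: fwd
Round 6: pos3(id68) recv 98: fwd
Round 7: pos4(id88) recv 98: fwd
Round 8: pos5(id98) recv 98: ELECTED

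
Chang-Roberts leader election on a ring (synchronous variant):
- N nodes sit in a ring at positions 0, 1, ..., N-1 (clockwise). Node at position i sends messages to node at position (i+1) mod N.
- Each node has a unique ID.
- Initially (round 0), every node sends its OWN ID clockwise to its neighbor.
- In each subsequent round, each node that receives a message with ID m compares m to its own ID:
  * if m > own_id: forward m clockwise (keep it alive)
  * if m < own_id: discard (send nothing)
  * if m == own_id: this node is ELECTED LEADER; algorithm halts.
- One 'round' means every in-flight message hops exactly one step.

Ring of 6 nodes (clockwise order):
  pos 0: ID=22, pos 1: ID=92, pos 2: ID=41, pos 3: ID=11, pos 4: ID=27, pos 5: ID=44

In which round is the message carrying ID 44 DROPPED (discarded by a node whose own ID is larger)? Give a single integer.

Answer: 2

Derivation:
Round 1: pos1(id92) recv 22: drop; pos2(id41) recv 92: fwd; pos3(id11) recv 41: fwd; pos4(id27) recv 11: drop; pos5(id44) recv 27: drop; pos0(id22) recv 44: fwd
Round 2: pos3(id11) recv 92: fwd; pos4(id27) recv 41: fwd; pos1(id92) recv 44: drop
Round 3: pos4(id27) recv 92: fwd; pos5(id44) recv 41: drop
Round 4: pos5(id44) recv 92: fwd
Round 5: pos0(id22) recv 92: fwd
Round 6: pos1(id92) recv 92: ELECTED
Message ID 44 originates at pos 5; dropped at pos 1 in round 2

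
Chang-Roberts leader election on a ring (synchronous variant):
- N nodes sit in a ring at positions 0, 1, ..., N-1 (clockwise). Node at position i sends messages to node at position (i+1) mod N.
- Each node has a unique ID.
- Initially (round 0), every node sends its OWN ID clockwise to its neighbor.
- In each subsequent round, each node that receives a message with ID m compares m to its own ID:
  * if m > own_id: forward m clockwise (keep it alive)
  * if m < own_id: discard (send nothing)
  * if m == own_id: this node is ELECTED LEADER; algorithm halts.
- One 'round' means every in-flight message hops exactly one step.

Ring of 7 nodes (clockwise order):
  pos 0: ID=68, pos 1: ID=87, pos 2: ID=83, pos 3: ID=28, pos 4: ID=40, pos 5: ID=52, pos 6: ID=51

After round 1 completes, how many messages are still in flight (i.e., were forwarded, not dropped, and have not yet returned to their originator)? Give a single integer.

Round 1: pos1(id87) recv 68: drop; pos2(id83) recv 87: fwd; pos3(id28) recv 83: fwd; pos4(id40) recv 28: drop; pos5(id52) recv 40: drop; pos6(id51) recv 52: fwd; pos0(id68) recv 51: drop
After round 1: 3 messages still in flight

Answer: 3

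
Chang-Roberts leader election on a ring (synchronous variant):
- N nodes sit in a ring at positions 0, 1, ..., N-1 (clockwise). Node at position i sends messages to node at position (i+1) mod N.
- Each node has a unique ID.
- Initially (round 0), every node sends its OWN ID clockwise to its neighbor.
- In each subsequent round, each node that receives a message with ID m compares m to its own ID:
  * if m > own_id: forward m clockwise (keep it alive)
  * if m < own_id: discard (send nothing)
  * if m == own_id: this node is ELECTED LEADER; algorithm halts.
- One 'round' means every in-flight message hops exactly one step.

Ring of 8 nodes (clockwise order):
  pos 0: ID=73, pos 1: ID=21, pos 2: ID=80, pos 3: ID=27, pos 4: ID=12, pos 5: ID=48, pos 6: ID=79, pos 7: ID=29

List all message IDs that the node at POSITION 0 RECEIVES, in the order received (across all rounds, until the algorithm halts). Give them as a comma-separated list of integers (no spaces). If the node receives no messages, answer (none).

Answer: 29,79,80

Derivation:
Round 1: pos1(id21) recv 73: fwd; pos2(id80) recv 21: drop; pos3(id27) recv 80: fwd; pos4(id12) recv 27: fwd; pos5(id48) recv 12: drop; pos6(id79) recv 48: drop; pos7(id29) recv 79: fwd; pos0(id73) recv 29: drop
Round 2: pos2(id80) recv 73: drop; pos4(id12) recv 80: fwd; pos5(id48) recv 27: drop; pos0(id73) recv 79: fwd
Round 3: pos5(id48) recv 80: fwd; pos1(id21) recv 79: fwd
Round 4: pos6(id79) recv 80: fwd; pos2(id80) recv 79: drop
Round 5: pos7(id29) recv 80: fwd
Round 6: pos0(id73) recv 80: fwd
Round 7: pos1(id21) recv 80: fwd
Round 8: pos2(id80) recv 80: ELECTED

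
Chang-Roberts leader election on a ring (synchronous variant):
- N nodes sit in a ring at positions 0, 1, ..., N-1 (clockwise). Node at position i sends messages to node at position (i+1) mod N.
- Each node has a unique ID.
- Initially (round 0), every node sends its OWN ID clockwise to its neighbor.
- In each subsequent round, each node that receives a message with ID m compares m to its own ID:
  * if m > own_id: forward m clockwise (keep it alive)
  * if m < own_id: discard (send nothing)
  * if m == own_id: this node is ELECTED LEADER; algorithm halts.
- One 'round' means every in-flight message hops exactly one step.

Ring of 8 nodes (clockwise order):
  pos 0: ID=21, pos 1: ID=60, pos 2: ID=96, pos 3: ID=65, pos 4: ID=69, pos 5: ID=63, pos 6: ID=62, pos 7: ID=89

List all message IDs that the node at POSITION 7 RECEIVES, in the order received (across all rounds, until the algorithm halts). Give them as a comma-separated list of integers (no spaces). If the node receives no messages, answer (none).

Round 1: pos1(id60) recv 21: drop; pos2(id96) recv 60: drop; pos3(id65) recv 96: fwd; pos4(id69) recv 65: drop; pos5(id63) recv 69: fwd; pos6(id62) recv 63: fwd; pos7(id89) recv 62: drop; pos0(id21) recv 89: fwd
Round 2: pos4(id69) recv 96: fwd; pos6(id62) recv 69: fwd; pos7(id89) recv 63: drop; pos1(id60) recv 89: fwd
Round 3: pos5(id63) recv 96: fwd; pos7(id89) recv 69: drop; pos2(id96) recv 89: drop
Round 4: pos6(id62) recv 96: fwd
Round 5: pos7(id89) recv 96: fwd
Round 6: pos0(id21) recv 96: fwd
Round 7: pos1(id60) recv 96: fwd
Round 8: pos2(id96) recv 96: ELECTED

Answer: 62,63,69,96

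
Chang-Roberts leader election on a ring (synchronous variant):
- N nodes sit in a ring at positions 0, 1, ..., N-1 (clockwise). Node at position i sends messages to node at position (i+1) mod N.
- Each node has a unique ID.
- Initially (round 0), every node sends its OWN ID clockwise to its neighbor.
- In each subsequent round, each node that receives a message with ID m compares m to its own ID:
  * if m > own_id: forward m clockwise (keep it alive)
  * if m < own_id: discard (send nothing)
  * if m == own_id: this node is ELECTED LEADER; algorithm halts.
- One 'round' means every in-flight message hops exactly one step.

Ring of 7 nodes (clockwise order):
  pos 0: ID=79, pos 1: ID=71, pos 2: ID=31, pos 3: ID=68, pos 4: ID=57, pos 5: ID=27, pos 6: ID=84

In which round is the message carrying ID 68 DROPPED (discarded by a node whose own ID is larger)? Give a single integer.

Round 1: pos1(id71) recv 79: fwd; pos2(id31) recv 71: fwd; pos3(id68) recv 31: drop; pos4(id57) recv 68: fwd; pos5(id27) recv 57: fwd; pos6(id84) recv 27: drop; pos0(id79) recv 84: fwd
Round 2: pos2(id31) recv 79: fwd; pos3(id68) recv 71: fwd; pos5(id27) recv 68: fwd; pos6(id84) recv 57: drop; pos1(id71) recv 84: fwd
Round 3: pos3(id68) recv 79: fwd; pos4(id57) recv 71: fwd; pos6(id84) recv 68: drop; pos2(id31) recv 84: fwd
Round 4: pos4(id57) recv 79: fwd; pos5(id27) recv 71: fwd; pos3(id68) recv 84: fwd
Round 5: pos5(id27) recv 79: fwd; pos6(id84) recv 71: drop; pos4(id57) recv 84: fwd
Round 6: pos6(id84) recv 79: drop; pos5(id27) recv 84: fwd
Round 7: pos6(id84) recv 84: ELECTED
Message ID 68 originates at pos 3; dropped at pos 6 in round 3

Answer: 3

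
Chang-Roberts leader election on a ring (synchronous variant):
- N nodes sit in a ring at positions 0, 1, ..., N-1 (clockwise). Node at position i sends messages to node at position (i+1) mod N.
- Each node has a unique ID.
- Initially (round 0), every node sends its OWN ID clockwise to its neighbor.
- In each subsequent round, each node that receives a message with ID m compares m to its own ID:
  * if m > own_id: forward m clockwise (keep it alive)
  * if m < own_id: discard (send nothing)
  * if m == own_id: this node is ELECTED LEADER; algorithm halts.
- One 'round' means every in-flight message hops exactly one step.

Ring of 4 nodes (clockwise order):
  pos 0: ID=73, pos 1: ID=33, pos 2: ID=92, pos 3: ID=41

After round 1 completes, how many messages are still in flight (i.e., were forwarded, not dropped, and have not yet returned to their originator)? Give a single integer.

Round 1: pos1(id33) recv 73: fwd; pos2(id92) recv 33: drop; pos3(id41) recv 92: fwd; pos0(id73) recv 41: drop
After round 1: 2 messages still in flight

Answer: 2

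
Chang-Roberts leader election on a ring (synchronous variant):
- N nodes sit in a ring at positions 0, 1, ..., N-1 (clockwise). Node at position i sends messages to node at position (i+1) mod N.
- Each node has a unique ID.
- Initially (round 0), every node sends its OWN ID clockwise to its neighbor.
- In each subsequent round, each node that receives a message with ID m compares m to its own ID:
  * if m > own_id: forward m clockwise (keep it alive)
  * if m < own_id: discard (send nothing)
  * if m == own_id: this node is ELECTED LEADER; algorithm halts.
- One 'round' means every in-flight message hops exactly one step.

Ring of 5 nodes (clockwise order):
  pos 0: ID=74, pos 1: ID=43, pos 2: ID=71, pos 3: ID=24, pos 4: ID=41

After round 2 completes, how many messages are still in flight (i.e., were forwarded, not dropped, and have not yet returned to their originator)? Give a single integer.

Answer: 2

Derivation:
Round 1: pos1(id43) recv 74: fwd; pos2(id71) recv 43: drop; pos3(id24) recv 71: fwd; pos4(id41) recv 24: drop; pos0(id74) recv 41: drop
Round 2: pos2(id71) recv 74: fwd; pos4(id41) recv 71: fwd
After round 2: 2 messages still in flight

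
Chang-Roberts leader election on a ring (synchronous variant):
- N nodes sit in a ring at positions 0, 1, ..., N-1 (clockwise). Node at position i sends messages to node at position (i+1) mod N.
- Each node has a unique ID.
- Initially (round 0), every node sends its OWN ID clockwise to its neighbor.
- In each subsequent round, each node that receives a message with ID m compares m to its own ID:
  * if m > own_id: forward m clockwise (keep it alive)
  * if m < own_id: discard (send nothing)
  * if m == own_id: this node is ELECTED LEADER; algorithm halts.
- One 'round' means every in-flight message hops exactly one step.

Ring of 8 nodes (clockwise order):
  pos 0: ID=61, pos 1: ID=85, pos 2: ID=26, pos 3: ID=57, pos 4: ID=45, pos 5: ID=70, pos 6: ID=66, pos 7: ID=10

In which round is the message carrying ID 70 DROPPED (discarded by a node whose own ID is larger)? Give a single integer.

Round 1: pos1(id85) recv 61: drop; pos2(id26) recv 85: fwd; pos3(id57) recv 26: drop; pos4(id45) recv 57: fwd; pos5(id70) recv 45: drop; pos6(id66) recv 70: fwd; pos7(id10) recv 66: fwd; pos0(id61) recv 10: drop
Round 2: pos3(id57) recv 85: fwd; pos5(id70) recv 57: drop; pos7(id10) recv 70: fwd; pos0(id61) recv 66: fwd
Round 3: pos4(id45) recv 85: fwd; pos0(id61) recv 70: fwd; pos1(id85) recv 66: drop
Round 4: pos5(id70) recv 85: fwd; pos1(id85) recv 70: drop
Round 5: pos6(id66) recv 85: fwd
Round 6: pos7(id10) recv 85: fwd
Round 7: pos0(id61) recv 85: fwd
Round 8: pos1(id85) recv 85: ELECTED
Message ID 70 originates at pos 5; dropped at pos 1 in round 4

Answer: 4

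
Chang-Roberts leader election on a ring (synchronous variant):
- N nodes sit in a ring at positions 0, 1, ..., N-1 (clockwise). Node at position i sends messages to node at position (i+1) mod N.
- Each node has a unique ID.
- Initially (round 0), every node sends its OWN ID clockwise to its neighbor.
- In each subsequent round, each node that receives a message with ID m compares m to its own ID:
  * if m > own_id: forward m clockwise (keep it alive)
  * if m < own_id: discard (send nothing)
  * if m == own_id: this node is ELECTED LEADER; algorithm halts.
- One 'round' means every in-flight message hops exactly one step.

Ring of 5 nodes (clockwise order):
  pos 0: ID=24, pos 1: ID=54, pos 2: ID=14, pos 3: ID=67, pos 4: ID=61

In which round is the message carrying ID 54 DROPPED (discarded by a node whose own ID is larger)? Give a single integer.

Answer: 2

Derivation:
Round 1: pos1(id54) recv 24: drop; pos2(id14) recv 54: fwd; pos3(id67) recv 14: drop; pos4(id61) recv 67: fwd; pos0(id24) recv 61: fwd
Round 2: pos3(id67) recv 54: drop; pos0(id24) recv 67: fwd; pos1(id54) recv 61: fwd
Round 3: pos1(id54) recv 67: fwd; pos2(id14) recv 61: fwd
Round 4: pos2(id14) recv 67: fwd; pos3(id67) recv 61: drop
Round 5: pos3(id67) recv 67: ELECTED
Message ID 54 originates at pos 1; dropped at pos 3 in round 2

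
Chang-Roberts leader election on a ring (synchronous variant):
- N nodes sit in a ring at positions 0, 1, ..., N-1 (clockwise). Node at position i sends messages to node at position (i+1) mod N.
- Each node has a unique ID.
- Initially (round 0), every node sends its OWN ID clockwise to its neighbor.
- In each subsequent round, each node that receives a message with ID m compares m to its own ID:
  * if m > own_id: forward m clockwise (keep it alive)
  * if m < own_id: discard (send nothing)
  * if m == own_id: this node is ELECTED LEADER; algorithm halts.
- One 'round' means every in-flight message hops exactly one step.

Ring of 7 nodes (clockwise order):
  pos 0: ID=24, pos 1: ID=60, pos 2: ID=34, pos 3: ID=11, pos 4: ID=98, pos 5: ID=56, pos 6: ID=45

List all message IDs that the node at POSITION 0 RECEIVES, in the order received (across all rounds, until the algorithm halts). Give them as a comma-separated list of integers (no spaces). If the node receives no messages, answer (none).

Answer: 45,56,98

Derivation:
Round 1: pos1(id60) recv 24: drop; pos2(id34) recv 60: fwd; pos3(id11) recv 34: fwd; pos4(id98) recv 11: drop; pos5(id56) recv 98: fwd; pos6(id45) recv 56: fwd; pos0(id24) recv 45: fwd
Round 2: pos3(id11) recv 60: fwd; pos4(id98) recv 34: drop; pos6(id45) recv 98: fwd; pos0(id24) recv 56: fwd; pos1(id60) recv 45: drop
Round 3: pos4(id98) recv 60: drop; pos0(id24) recv 98: fwd; pos1(id60) recv 56: drop
Round 4: pos1(id60) recv 98: fwd
Round 5: pos2(id34) recv 98: fwd
Round 6: pos3(id11) recv 98: fwd
Round 7: pos4(id98) recv 98: ELECTED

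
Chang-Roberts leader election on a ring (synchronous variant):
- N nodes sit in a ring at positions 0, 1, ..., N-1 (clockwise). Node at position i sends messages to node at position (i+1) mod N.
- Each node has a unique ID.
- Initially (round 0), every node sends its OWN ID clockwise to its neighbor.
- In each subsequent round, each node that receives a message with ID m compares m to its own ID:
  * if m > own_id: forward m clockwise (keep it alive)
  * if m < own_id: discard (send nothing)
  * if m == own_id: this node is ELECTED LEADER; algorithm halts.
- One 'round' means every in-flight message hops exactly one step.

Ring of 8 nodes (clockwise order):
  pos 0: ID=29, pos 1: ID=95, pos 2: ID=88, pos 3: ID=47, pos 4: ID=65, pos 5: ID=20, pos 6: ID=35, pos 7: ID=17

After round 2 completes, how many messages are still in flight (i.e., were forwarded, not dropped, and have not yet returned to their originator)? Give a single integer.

Answer: 4

Derivation:
Round 1: pos1(id95) recv 29: drop; pos2(id88) recv 95: fwd; pos3(id47) recv 88: fwd; pos4(id65) recv 47: drop; pos5(id20) recv 65: fwd; pos6(id35) recv 20: drop; pos7(id17) recv 35: fwd; pos0(id29) recv 17: drop
Round 2: pos3(id47) recv 95: fwd; pos4(id65) recv 88: fwd; pos6(id35) recv 65: fwd; pos0(id29) recv 35: fwd
After round 2: 4 messages still in flight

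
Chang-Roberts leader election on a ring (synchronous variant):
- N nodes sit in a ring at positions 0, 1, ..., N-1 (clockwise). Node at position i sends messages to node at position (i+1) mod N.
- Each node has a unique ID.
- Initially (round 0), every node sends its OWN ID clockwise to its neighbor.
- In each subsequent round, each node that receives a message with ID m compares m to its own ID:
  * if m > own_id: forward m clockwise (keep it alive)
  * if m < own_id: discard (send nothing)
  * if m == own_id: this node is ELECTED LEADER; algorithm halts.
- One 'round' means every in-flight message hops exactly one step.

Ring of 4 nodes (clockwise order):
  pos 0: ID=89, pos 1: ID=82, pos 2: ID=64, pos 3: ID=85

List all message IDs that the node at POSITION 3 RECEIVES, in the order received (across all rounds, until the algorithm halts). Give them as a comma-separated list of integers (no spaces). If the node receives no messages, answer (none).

Answer: 64,82,89

Derivation:
Round 1: pos1(id82) recv 89: fwd; pos2(id64) recv 82: fwd; pos3(id85) recv 64: drop; pos0(id89) recv 85: drop
Round 2: pos2(id64) recv 89: fwd; pos3(id85) recv 82: drop
Round 3: pos3(id85) recv 89: fwd
Round 4: pos0(id89) recv 89: ELECTED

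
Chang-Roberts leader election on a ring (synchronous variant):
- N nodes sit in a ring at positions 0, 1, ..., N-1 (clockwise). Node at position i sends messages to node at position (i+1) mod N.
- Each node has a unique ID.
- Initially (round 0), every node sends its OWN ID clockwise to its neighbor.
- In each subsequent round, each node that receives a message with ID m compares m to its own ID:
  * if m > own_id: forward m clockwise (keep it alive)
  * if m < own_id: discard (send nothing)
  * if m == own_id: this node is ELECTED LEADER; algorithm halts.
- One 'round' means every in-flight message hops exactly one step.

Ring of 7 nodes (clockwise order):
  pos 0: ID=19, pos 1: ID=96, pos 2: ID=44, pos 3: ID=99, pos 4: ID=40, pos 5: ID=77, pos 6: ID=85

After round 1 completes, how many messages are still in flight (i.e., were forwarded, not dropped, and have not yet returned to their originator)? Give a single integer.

Round 1: pos1(id96) recv 19: drop; pos2(id44) recv 96: fwd; pos3(id99) recv 44: drop; pos4(id40) recv 99: fwd; pos5(id77) recv 40: drop; pos6(id85) recv 77: drop; pos0(id19) recv 85: fwd
After round 1: 3 messages still in flight

Answer: 3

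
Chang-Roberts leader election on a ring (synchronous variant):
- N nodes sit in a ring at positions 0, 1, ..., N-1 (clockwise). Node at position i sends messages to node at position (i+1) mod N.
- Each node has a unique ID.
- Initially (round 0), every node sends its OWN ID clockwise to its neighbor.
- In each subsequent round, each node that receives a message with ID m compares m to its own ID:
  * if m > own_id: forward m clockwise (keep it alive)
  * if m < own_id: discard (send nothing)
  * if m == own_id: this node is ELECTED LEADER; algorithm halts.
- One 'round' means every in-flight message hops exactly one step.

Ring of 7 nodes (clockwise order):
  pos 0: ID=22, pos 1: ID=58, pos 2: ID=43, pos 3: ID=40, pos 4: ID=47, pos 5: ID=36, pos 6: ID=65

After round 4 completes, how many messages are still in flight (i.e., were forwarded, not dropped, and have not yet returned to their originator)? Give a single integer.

Answer: 2

Derivation:
Round 1: pos1(id58) recv 22: drop; pos2(id43) recv 58: fwd; pos3(id40) recv 43: fwd; pos4(id47) recv 40: drop; pos5(id36) recv 47: fwd; pos6(id65) recv 36: drop; pos0(id22) recv 65: fwd
Round 2: pos3(id40) recv 58: fwd; pos4(id47) recv 43: drop; pos6(id65) recv 47: drop; pos1(id58) recv 65: fwd
Round 3: pos4(id47) recv 58: fwd; pos2(id43) recv 65: fwd
Round 4: pos5(id36) recv 58: fwd; pos3(id40) recv 65: fwd
After round 4: 2 messages still in flight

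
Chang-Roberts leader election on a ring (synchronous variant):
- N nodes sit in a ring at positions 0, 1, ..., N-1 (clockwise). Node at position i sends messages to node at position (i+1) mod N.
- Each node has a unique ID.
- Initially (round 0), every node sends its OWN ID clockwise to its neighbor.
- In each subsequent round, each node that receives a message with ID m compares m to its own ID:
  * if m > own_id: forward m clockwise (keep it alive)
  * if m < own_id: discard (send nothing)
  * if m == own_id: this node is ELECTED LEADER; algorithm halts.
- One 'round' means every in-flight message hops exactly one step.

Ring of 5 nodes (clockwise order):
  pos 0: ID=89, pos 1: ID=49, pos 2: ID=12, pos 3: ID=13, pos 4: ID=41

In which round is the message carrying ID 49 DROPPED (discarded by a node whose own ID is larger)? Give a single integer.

Answer: 4

Derivation:
Round 1: pos1(id49) recv 89: fwd; pos2(id12) recv 49: fwd; pos3(id13) recv 12: drop; pos4(id41) recv 13: drop; pos0(id89) recv 41: drop
Round 2: pos2(id12) recv 89: fwd; pos3(id13) recv 49: fwd
Round 3: pos3(id13) recv 89: fwd; pos4(id41) recv 49: fwd
Round 4: pos4(id41) recv 89: fwd; pos0(id89) recv 49: drop
Round 5: pos0(id89) recv 89: ELECTED
Message ID 49 originates at pos 1; dropped at pos 0 in round 4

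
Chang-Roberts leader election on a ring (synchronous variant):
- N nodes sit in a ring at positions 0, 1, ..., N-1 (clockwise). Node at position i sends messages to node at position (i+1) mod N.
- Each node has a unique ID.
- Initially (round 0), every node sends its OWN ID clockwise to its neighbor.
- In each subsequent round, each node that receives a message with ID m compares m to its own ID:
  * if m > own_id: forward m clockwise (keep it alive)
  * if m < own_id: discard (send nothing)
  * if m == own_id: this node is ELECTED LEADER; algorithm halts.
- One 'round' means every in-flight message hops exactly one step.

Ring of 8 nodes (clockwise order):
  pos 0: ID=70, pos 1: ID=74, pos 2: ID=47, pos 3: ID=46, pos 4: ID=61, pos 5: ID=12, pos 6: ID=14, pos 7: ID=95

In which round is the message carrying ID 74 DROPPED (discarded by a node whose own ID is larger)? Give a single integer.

Round 1: pos1(id74) recv 70: drop; pos2(id47) recv 74: fwd; pos3(id46) recv 47: fwd; pos4(id61) recv 46: drop; pos5(id12) recv 61: fwd; pos6(id14) recv 12: drop; pos7(id95) recv 14: drop; pos0(id70) recv 95: fwd
Round 2: pos3(id46) recv 74: fwd; pos4(id61) recv 47: drop; pos6(id14) recv 61: fwd; pos1(id74) recv 95: fwd
Round 3: pos4(id61) recv 74: fwd; pos7(id95) recv 61: drop; pos2(id47) recv 95: fwd
Round 4: pos5(id12) recv 74: fwd; pos3(id46) recv 95: fwd
Round 5: pos6(id14) recv 74: fwd; pos4(id61) recv 95: fwd
Round 6: pos7(id95) recv 74: drop; pos5(id12) recv 95: fwd
Round 7: pos6(id14) recv 95: fwd
Round 8: pos7(id95) recv 95: ELECTED
Message ID 74 originates at pos 1; dropped at pos 7 in round 6

Answer: 6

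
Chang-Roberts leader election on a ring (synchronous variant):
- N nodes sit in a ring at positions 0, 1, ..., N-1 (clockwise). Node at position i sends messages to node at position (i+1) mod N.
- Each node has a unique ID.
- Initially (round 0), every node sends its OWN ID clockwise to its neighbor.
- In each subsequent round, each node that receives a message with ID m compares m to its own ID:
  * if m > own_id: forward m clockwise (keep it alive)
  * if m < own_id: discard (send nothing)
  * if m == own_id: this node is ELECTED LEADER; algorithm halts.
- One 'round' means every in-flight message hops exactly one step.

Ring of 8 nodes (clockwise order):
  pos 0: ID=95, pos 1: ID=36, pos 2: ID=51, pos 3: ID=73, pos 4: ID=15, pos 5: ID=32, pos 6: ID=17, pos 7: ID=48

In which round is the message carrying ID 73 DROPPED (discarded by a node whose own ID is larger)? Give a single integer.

Answer: 5

Derivation:
Round 1: pos1(id36) recv 95: fwd; pos2(id51) recv 36: drop; pos3(id73) recv 51: drop; pos4(id15) recv 73: fwd; pos5(id32) recv 15: drop; pos6(id17) recv 32: fwd; pos7(id48) recv 17: drop; pos0(id95) recv 48: drop
Round 2: pos2(id51) recv 95: fwd; pos5(id32) recv 73: fwd; pos7(id48) recv 32: drop
Round 3: pos3(id73) recv 95: fwd; pos6(id17) recv 73: fwd
Round 4: pos4(id15) recv 95: fwd; pos7(id48) recv 73: fwd
Round 5: pos5(id32) recv 95: fwd; pos0(id95) recv 73: drop
Round 6: pos6(id17) recv 95: fwd
Round 7: pos7(id48) recv 95: fwd
Round 8: pos0(id95) recv 95: ELECTED
Message ID 73 originates at pos 3; dropped at pos 0 in round 5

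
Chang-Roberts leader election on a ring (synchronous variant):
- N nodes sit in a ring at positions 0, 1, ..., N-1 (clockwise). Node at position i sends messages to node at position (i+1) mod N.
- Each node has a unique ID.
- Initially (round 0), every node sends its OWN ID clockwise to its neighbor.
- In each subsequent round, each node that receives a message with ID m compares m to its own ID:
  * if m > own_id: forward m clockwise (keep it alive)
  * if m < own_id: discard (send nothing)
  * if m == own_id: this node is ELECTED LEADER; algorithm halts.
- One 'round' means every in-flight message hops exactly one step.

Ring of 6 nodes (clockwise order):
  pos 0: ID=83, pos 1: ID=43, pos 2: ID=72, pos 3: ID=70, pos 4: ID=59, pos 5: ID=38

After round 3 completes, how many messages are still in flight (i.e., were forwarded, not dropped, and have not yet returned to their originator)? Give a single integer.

Round 1: pos1(id43) recv 83: fwd; pos2(id72) recv 43: drop; pos3(id70) recv 72: fwd; pos4(id59) recv 70: fwd; pos5(id38) recv 59: fwd; pos0(id83) recv 38: drop
Round 2: pos2(id72) recv 83: fwd; pos4(id59) recv 72: fwd; pos5(id38) recv 70: fwd; pos0(id83) recv 59: drop
Round 3: pos3(id70) recv 83: fwd; pos5(id38) recv 72: fwd; pos0(id83) recv 70: drop
After round 3: 2 messages still in flight

Answer: 2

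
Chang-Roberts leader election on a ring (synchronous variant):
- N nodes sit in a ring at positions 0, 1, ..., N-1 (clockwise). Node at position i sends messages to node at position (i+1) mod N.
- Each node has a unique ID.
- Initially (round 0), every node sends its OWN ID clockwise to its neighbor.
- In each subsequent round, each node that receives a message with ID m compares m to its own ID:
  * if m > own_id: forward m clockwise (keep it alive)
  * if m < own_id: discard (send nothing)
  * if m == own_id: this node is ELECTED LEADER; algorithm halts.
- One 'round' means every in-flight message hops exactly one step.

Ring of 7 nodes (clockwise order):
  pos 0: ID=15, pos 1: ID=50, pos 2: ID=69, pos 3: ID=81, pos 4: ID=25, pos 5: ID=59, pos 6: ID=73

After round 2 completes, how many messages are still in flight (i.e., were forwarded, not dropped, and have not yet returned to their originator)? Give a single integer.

Round 1: pos1(id50) recv 15: drop; pos2(id69) recv 50: drop; pos3(id81) recv 69: drop; pos4(id25) recv 81: fwd; pos5(id59) recv 25: drop; pos6(id73) recv 59: drop; pos0(id15) recv 73: fwd
Round 2: pos5(id59) recv 81: fwd; pos1(id50) recv 73: fwd
After round 2: 2 messages still in flight

Answer: 2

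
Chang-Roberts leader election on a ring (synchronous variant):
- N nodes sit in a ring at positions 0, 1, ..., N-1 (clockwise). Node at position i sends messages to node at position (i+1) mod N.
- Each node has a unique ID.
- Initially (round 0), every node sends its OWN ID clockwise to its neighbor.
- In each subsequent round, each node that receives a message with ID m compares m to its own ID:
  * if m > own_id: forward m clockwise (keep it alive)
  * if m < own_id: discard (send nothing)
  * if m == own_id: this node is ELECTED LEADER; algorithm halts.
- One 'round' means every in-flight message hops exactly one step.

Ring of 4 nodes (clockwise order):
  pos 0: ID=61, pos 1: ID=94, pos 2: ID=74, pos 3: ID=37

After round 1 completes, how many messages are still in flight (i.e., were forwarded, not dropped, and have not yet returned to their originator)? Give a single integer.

Answer: 2

Derivation:
Round 1: pos1(id94) recv 61: drop; pos2(id74) recv 94: fwd; pos3(id37) recv 74: fwd; pos0(id61) recv 37: drop
After round 1: 2 messages still in flight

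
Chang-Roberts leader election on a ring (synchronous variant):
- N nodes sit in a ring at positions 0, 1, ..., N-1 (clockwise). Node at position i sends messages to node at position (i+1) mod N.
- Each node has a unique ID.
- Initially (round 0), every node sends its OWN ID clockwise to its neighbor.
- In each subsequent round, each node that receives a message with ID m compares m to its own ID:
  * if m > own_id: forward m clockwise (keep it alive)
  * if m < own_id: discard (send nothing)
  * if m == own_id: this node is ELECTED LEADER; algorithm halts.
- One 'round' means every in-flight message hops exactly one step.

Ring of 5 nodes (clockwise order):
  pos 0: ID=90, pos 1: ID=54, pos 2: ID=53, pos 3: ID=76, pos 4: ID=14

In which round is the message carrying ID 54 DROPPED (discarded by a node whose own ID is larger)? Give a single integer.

Round 1: pos1(id54) recv 90: fwd; pos2(id53) recv 54: fwd; pos3(id76) recv 53: drop; pos4(id14) recv 76: fwd; pos0(id90) recv 14: drop
Round 2: pos2(id53) recv 90: fwd; pos3(id76) recv 54: drop; pos0(id90) recv 76: drop
Round 3: pos3(id76) recv 90: fwd
Round 4: pos4(id14) recv 90: fwd
Round 5: pos0(id90) recv 90: ELECTED
Message ID 54 originates at pos 1; dropped at pos 3 in round 2

Answer: 2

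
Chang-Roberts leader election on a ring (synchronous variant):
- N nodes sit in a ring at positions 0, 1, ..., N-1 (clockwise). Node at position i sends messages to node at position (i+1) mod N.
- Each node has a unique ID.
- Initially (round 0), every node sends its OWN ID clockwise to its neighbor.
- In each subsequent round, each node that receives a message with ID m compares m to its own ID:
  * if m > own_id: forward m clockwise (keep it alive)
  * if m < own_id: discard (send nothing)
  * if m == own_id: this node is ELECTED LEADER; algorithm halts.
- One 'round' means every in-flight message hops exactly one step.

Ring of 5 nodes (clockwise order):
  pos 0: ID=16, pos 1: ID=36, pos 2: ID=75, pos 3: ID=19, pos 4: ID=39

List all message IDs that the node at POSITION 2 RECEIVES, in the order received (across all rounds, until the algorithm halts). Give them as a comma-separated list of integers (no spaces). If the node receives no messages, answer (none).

Round 1: pos1(id36) recv 16: drop; pos2(id75) recv 36: drop; pos3(id19) recv 75: fwd; pos4(id39) recv 19: drop; pos0(id16) recv 39: fwd
Round 2: pos4(id39) recv 75: fwd; pos1(id36) recv 39: fwd
Round 3: pos0(id16) recv 75: fwd; pos2(id75) recv 39: drop
Round 4: pos1(id36) recv 75: fwd
Round 5: pos2(id75) recv 75: ELECTED

Answer: 36,39,75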